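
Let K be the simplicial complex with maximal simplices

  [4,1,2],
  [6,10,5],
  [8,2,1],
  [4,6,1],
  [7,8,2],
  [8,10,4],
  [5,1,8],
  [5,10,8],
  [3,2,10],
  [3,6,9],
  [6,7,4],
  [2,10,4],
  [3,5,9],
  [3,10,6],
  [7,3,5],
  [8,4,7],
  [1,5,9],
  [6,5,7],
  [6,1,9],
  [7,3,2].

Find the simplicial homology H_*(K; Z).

H_0 ≅ Z,  H_1 ≅ Z ⊕ Z/2,  H_2 = 0.

Fix the vertex order 1 < 2 < 3 < 4 < 5 < 6 < 7 < 8 < 9 < 10 and write every simplex with vertices in increasing order. Then dim K = 2 and the simplices of K are:

  0-simplices (10): [1], [2], [3], [4], [5], [6], [7], [8], [9], [10]
  1-simplices (30): (30 of them)
  2-simplices (20): (20 of them)

Hence C_0 ≅ Z^10, C_1 ≅ Z^30, C_2 ≅ Z^20.

∂_1: C_1 → C_0 is given by ∂[p,q] = [q] − [p]. For instance
  ∂[2,10] = [10] − [2].
The 10×30 boundary matrix has rank 9 and Smith normal form diag(1,1,1,1,1,1,1,1,1).

Boundary ∂_2: C_2 → C_1 acts by ∂[p,q,r] = [q,r] − [p,r] + [p,q]. For instance
  ∂[2,4,10] = [4,10] − [2,10] + [2,4],
  ∂[1,6,9] = [6,9] − [1,9] + [1,6].
The 30×20 boundary matrix has rank 20 and Smith normal form diag(1,1,1,1,1,1,1,1,1,1,1,1,1,1,1,1,1,1,1,2).

Computing H_k = (kernel of ∂_k) / (image of ∂_{k+1}):

  H_0: rank C_0 − rank ∂_1 = 10 − 9 = 1, and the invariant factors of ∂_1 are all 1, so H_0 ≅ Z.
  H_1: rank ker ∂_1 − rank ∂_2 = (30 − 9) − 20 = 1, and ∂_2 has invariant factor 2 > 1, so H_1 ≅ Z ⊕ Z/2.
  H_2: rank ker ∂_2 − rank ∂_3 = (20 − 20) − 0 = 0, and there is no ∂_3, so H_2 ≅ 0.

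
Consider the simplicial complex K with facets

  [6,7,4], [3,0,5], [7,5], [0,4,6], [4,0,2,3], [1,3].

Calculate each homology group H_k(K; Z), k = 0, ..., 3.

H_0 = Z,  H_1 = Z,  H_2 = 0,  H_3 = 0.

Take the total order 0 < 1 < 2 < 3 < 4 < 5 < 6 < 7 on the vertex set. Then K (dimension 3) consists of the simplices:

  0-simplices (8): [0], [1], [2], [3], [4], [5], [6], [7]
  1-simplices (14): [0,2], [0,3], [0,4], [0,5], [0,6], [1,3], [2,3], [2,4], [3,4], [3,5], [4,6], [4,7], [5,7], [6,7]
  2-simplices (7): [0,2,3], [0,2,4], [0,3,4], [0,3,5], [0,4,6], [2,3,4], [4,6,7]
  3-simplices (1): [0,2,3,4]

Hence C_0 ≅ Z^8, C_1 ≅ Z^14, C_2 ≅ Z^7, C_3 ≅ Z^1.

∂_1: C_1 → C_0 sends each edge [p,q] (with p < q) to q − p. For instance
  ∂[2,3] = [3] − [2].
As a 8×14 matrix over Z this has rank 7, with invariant factors (1,1,1,1,1,1,1).

The boundary map ∂_2: C_2 → C_1 acts by ∂[p,q,r] = [q,r] − [p,r] + [p,q]. For instance
  ∂[0,2,3] = [2,3] − [0,3] + [0,2],
  ∂[0,3,5] = [3,5] − [0,5] + [0,3].
This gives a 14×7 integer matrix of rank 6; reducing to Smith normal form yields diagonal entries (1,1,1,1,1,1).

The boundary map ∂_3: C_3 → C_2 sends each 3-simplex σ to the alternating sum Σ_i (−1)^i (σ with its i-th vertex removed). For instance
  ∂[0,2,3,4] = [2,3,4] − [0,3,4] + [0,2,4] − [0,2,3].
As a 7×1 matrix over Z this has rank 1, with invariant factors (1).

From H_k ≅ ker(∂_k) / im(∂_{k+1}) we obtain:

  H_0: rank C_0 − rank ∂_1 = 8 − 7 = 1, and the invariant factors of ∂_1 are all 1, so H_0 = Z.
  H_1: rank ker ∂_1 − rank ∂_2 = (14 − 7) − 6 = 1, and the invariant factors of ∂_2 are all 1, so H_1 = Z.
  H_2: rank ker ∂_2 − rank ∂_3 = (7 − 6) − 1 = 0, and the invariant factors of ∂_3 are all 1, so H_2 = 0.
  H_3: rank ker ∂_3 − rank ∂_4 = (1 − 1) − 0 = 0, and there is no ∂_4, so H_3 = 0.

As a check, the Euler characteristic is 8 − 14 + 7 − 1 = 0, which agrees with 1 − 1 + 0 − 0 = 0.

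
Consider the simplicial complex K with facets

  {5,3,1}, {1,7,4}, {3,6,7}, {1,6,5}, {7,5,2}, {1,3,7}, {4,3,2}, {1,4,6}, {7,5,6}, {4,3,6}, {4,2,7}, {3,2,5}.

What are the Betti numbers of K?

b_0 = 1, b_1 = 0, b_2 = 0.

Fix the vertex order 1 < 2 < 3 < 4 < 5 < 6 < 7 and write every simplex with vertices in increasing order. Then dim K = 2 and the simplices of K are:

  0-simplices (7): [1], [2], [3], [4], [5], [6], [7]
  1-simplices (18): [1,3], [1,4], [1,5], [1,6], [1,7], [2,3], [2,4], [2,5], [2,7], [3,4], [3,5], [3,6], [3,7], [4,6], [4,7], [5,6], [5,7], [6,7]
  2-simplices (12): [1,3,5], [1,3,7], [1,4,6], [1,4,7], [1,5,6], [2,3,4], [2,3,5], [2,4,7], [2,5,7], [3,4,6], [3,6,7], [5,6,7]

Hence C_0 ≅ Z^7, C_1 ≅ Z^18, C_2 ≅ Z^12.

∂_1: C_1 → C_0 sends each edge [p,q] (with p < q) to q − p. For instance
  ∂[2,3] = [3] − [2].
The resulting 7×18 matrix has rank 6, and its Smith normal form has invariant factors (1,1,1,1,1,1).

The boundary map ∂_2: C_2 → C_1 acts by ∂[p,q,r] = [q,r] − [p,r] + [p,q]. For instance
  ∂[2,5,7] = [5,7] − [2,7] + [2,5],
  ∂[1,4,6] = [4,6] − [1,6] + [1,4].
The resulting 18×12 matrix has rank 12, and its Smith normal form has invariant factors (1,1,1,1,1,1,1,1,1,1,1,2).

Computing H_k = (kernel of ∂_k) / (image of ∂_{k+1}):

  H_0: rank C_0 − rank ∂_1 = 7 − 6 = 1, and the invariant factors of ∂_1 are all 1, so H_0 = Z.
  H_1: rank ker ∂_1 − rank ∂_2 = (18 − 6) − 12 = 0, and ∂_2 has invariant factor 2 > 1, so H_1 = Z_2.
  H_2: rank ker ∂_2 − rank ∂_3 = (12 − 12) − 0 = 0, and there is no ∂_3, so H_2 = 0.

Hence the Betti numbers are b_0 = 1, b_1 = 0, b_2 = 0.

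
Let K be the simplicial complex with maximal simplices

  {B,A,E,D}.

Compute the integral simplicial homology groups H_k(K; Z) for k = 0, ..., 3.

K has 4 vertices, 6 edges, 4 triangles, 1 3-simplex.
rank ∂_0 = 0, rank ∂_1 = 3 ⇒ b_0 = 4 − 0 − 3 = 1; all invariant factors of ∂_1 are 1 so no torsion. So H_0 ≅ Z.
rank ∂_1 = 3, rank ∂_2 = 3 ⇒ b_1 = 6 − 3 − 3 = 0; all invariant factors of ∂_2 are 1 so no torsion. So H_1 ≅ 0.
rank ∂_2 = 3, rank ∂_3 = 1 ⇒ b_2 = 4 − 3 − 1 = 0; all invariant factors of ∂_3 are 1 so no torsion. So H_2 ≅ 0.
rank ∂_3 = 1, rank ∂_4 = 0 ⇒ b_3 = 1 − 1 − 0 = 0. So H_3 ≅ 0.

H_0 ≅ Z,  H_1 = 0,  H_2 = 0,  H_3 = 0.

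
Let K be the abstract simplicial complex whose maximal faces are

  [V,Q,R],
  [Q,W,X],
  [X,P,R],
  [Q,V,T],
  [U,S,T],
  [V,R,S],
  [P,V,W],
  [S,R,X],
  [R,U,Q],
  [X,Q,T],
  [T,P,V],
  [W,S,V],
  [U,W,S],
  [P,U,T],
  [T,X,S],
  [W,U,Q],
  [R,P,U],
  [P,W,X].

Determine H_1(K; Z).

Take the total order P < Q < R < S < T < U < V < W < X on the vertex set. Then K (dimension 2) consists of the simplices:

  0-simplices (9): P, Q, R, S, T, U, V, W, X
  1-simplices (27): PR, PT, PU, PV, PW, PX, QR, QT, QU, QV, QW, QX, RS, RU, RV, RX, ST, SU, SV, SW, SX, TU, TV, TX, UW, VW, WX
  2-simplices (18): PRU, PRX, PTU, PTV, PVW, PWX, QRU, QRV, QTV, QTX, QUW, QWX, RSV, RSX, STU, STX, SUW, SVW

Hence C_0 ≅ Z^9, C_1 ≅ Z^27, C_2 ≅ Z^18.

∂_1: C_1 → C_0 sends each edge [p,q] (with p < q) to q − p.
This gives a 9×27 integer matrix of rank 8; reducing to Smith normal form yields diagonal entries (1,1,1,1,1,1,1,1).

Boundary ∂_2: C_2 → C_1 acts by ∂[p,q,r] = [q,r] − [p,r] + [p,q]. For instance
  ∂SVW = VW − SW + SV,
  ∂QRV = RV − QV + QR.
The resulting 27×18 matrix has rank 17, and its Smith normal form has invariant factors (1,1,1,1,1,1,1,1,1,1,1,1,1,1,1,1,1).

Now H_k = ker ∂_k / im ∂_{k+1}, so:

  H_1: rank ker ∂_1 − rank ∂_2 = (27 − 8) − 17 = 2, and the invariant factors of ∂_2 are all 1, so H_1 = Z^2.

H_1 ≅ Z^2.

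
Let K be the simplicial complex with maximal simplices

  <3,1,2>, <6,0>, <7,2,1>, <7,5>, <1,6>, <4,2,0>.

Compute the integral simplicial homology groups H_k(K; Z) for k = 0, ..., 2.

K has 8 vertices, 11 edges, 3 triangles.
rank ∂_0 = 0, rank ∂_1 = 7 ⇒ b_0 = 8 − 0 − 7 = 1; all invariant factors of ∂_1 are 1 so no torsion. So H_0 = Z.
rank ∂_1 = 7, rank ∂_2 = 3 ⇒ b_1 = 11 − 7 − 3 = 1; all invariant factors of ∂_2 are 1 so no torsion. So H_1 = Z.
rank ∂_2 = 3, rank ∂_3 = 0 ⇒ b_2 = 3 − 3 − 0 = 0. So H_2 = 0.

H_0 = Z,  H_1 = Z,  H_2 = 0.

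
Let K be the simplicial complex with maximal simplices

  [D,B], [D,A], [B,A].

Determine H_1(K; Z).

Order the vertices as A < B < D. Listing each simplex with vertices in this order, K has dimension 1 with simplices:

  0-simplices (3): A, B, D
  1-simplices (3): AB, AD, BD

giving chain groups C_0 ≅ Z^3, C_1 ≅ Z^3.

Boundary ∂_1: C_1 → C_0 is given by ∂[p,q] = [q] − [p]. For instance
  ∂BD = D − B.
The 3×3 boundary matrix has rank 2 and Smith normal form diag(1,1).

Reading off H_k = ker ∂_k / im ∂_{k+1}:

  H_1: rank ker ∂_1 − rank ∂_2 = (3 − 2) − 0 = 1, and there is no ∂_2, so H_1 = Z.

(K is a triangulation of the circle S^1.)

H_1 = Z.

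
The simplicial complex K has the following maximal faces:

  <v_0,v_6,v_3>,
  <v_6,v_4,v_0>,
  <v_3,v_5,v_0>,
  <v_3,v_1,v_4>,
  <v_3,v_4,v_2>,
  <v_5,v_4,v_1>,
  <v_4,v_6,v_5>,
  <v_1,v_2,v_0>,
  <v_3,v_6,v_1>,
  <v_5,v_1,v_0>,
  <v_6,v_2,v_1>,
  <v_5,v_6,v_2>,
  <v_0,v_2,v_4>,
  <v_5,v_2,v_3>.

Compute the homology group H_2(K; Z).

Order the vertices as v_0 < v_1 < v_2 < v_3 < v_4 < v_5 < v_6. Listing each simplex with vertices in this order, K has dimension 2 with simplices:

  0-simplices (7): [v_0], [v_1], [v_2], [v_3], [v_4], [v_5], [v_6]
  1-simplices (21): (21 of them)
  2-simplices (14): (14 of them)

so the chain groups are C_0 ≅ Z^7, C_1 ≅ Z^21, C_2 ≅ Z^14.

∂_1: C_1 → C_0 is given by ∂[p,q] = [q] − [p]. For instance
  ∂[v_0,v_3] = [v_3] − [v_0].
This gives a 7×21 integer matrix of rank 6; reducing to Smith normal form yields diagonal entries (1,1,1,1,1,1).

The boundary map ∂_2: C_2 → C_1 acts by ∂[p,q,r] = [q,r] − [p,r] + [p,q]. For instance
  ∂[v_0,v_2,v_4] = [v_2,v_4] − [v_0,v_4] + [v_0,v_2],
  ∂[v_2,v_3,v_5] = [v_3,v_5] − [v_2,v_5] + [v_2,v_3].
This gives a 21×14 integer matrix of rank 13; reducing to Smith normal form yields diagonal entries (1,1,1,1,1,1,1,1,1,1,1,1,1).

Now H_k = ker ∂_k / im ∂_{k+1}, so:

  H_2: rank ker ∂_2 − rank ∂_3 = (14 − 13) − 0 = 1, and there is no ∂_3, so H_2 ≅ Z.

H_2 ≅ Z.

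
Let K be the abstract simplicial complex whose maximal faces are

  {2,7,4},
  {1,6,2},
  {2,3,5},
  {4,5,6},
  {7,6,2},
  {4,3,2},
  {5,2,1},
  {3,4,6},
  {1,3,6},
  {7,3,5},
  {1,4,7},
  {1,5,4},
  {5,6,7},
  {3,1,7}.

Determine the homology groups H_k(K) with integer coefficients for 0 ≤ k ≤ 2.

Fix the vertex order 1 < 2 < 3 < 4 < 5 < 6 < 7 and write every simplex with vertices in increasing order. Then dim K = 2 and the simplices of K are:

  0-simplices (7): [1], [2], [3], [4], [5], [6], [7]
  1-simplices (21): [1,2], [1,3], [1,4], [1,5], [1,6], [1,7], [2,3], [2,4], [2,5], [2,6], [2,7], [3,4], [3,5], [3,6], [3,7], [4,5], [4,6], [4,7], [5,6], [5,7], [6,7]
  2-simplices (14): [1,2,5], [1,2,6], [1,3,6], [1,3,7], [1,4,5], [1,4,7], [2,3,4], [2,3,5], [2,4,7], [2,6,7], [3,4,6], [3,5,7], [4,5,6], [5,6,7]

so the chain groups are C_0 ≅ Z^7, C_1 ≅ Z^21, C_2 ≅ Z^14.

Boundary ∂_1: C_1 → C_0 maps an edge to its endpoints' difference, ∂[p,q] = q − p.
As a 7×21 matrix over Z this has rank 6, with invariant factors (1,1,1,1,1,1).

Boundary ∂_2: C_2 → C_1 acts by ∂[p,q,r] = [q,r] − [p,r] + [p,q]. For instance
  ∂[2,3,4] = [3,4] − [2,4] + [2,3],
  ∂[1,4,5] = [4,5] − [1,5] + [1,4].
The resulting 21×14 matrix has rank 13, and its Smith normal form has invariant factors (1,1,1,1,1,1,1,1,1,1,1,1,1).

From H_k ≅ ker(∂_k) / im(∂_{k+1}) we obtain:

  H_0: rank C_0 − rank ∂_1 = 7 − 6 = 1, and the invariant factors of ∂_1 are all 1, so H_0 = Z.
  H_1: rank ker ∂_1 − rank ∂_2 = (21 − 6) − 13 = 2, and the invariant factors of ∂_2 are all 1, so H_1 = Z^2.
  H_2: rank ker ∂_2 − rank ∂_3 = (14 − 13) − 0 = 1, and there is no ∂_3, so H_2 = Z.

H_0 = Z,  H_1 = Z^2,  H_2 = Z.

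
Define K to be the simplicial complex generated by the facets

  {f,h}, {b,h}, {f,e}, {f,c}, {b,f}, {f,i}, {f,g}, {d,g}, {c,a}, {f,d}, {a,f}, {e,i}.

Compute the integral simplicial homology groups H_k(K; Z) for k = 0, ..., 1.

K has 9 vertices, 12 edges.
rank ∂_0 = 0, rank ∂_1 = 8 ⇒ b_0 = 9 − 0 − 8 = 1; all invariant factors of ∂_1 are 1 so no torsion. So H_0 ≅ Z.
rank ∂_1 = 8, rank ∂_2 = 0 ⇒ b_1 = 12 − 8 − 0 = 4. So H_1 ≅ Z^4.

H_0 = Z,  H_1 = Z^4.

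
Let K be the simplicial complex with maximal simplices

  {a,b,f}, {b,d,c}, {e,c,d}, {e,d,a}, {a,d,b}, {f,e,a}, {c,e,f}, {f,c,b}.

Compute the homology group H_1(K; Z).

K has 6 vertices, 12 edges, 8 triangles.
rank ∂_1 = 5, rank ∂_2 = 7 ⇒ b_1 = 12 − 5 − 7 = 0; all invariant factors of ∂_2 are 1 so no torsion. So H_1 ≅ 0.

H_1 = 0.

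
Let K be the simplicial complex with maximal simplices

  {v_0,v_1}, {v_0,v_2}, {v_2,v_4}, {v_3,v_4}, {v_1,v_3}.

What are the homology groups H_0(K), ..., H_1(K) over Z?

H_0 = Z,  H_1 = Z.

K has 5 vertices, 5 edges.
rank ∂_0 = 0, rank ∂_1 = 4 ⇒ b_0 = 5 − 0 − 4 = 1; all invariant factors of ∂_1 are 1 so no torsion. So H_0 = Z.
rank ∂_1 = 4, rank ∂_2 = 0 ⇒ b_1 = 5 − 4 − 0 = 1. So H_1 = Z.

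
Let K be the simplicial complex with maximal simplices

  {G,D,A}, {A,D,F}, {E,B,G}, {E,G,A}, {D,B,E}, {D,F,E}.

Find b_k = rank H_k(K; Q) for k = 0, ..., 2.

Fix the vertex order A < B < D < E < F < G and write every simplex with vertices in increasing order. Then dim K = 2 and the simplices of K are:

  0-simplices (6): A, B, D, E, F, G
  1-simplices (12): AD, AE, AF, AG, BD, BE, BG, DE, DF, DG, EF, EG
  2-simplices (6): ADF, ADG, AEG, BDE, BEG, DEF

so the chain groups are C_0 ≅ Z^6, C_1 ≅ Z^12, C_2 ≅ Z^6.

The boundary map ∂_1: C_1 → C_0 is given by ∂[p,q] = [q] − [p]. For instance
  ∂AE = E − A.
The 6×12 boundary matrix has rank 5 and Smith normal form diag(1,1,1,1,1).

∂_2: C_2 → C_1 sends each 2-simplex [p,q,r] to [q,r] − [p,r] + [p,q]. For instance
  ∂BEG = EG − BG + BE,
  ∂ADF = DF − AF + AD.
The 12×6 boundary matrix has rank 6 and Smith normal form diag(1,1,1,1,1,1).

Now H_k = ker ∂_k / im ∂_{k+1}, so:

  H_0: rank C_0 − rank ∂_1 = 6 − 5 = 1, and the invariant factors of ∂_1 are all 1, so H_0 = Z.
  H_1: rank ker ∂_1 − rank ∂_2 = (12 − 5) − 6 = 1, and the invariant factors of ∂_2 are all 1, so H_1 = Z.
  H_2: rank ker ∂_2 − rank ∂_3 = (6 − 6) − 0 = 0, and there is no ∂_3, so H_2 = 0.

Hence the Betti numbers are b_0 = 1, b_1 = 1, b_2 = 0.

b_0 = 1, b_1 = 1, b_2 = 0.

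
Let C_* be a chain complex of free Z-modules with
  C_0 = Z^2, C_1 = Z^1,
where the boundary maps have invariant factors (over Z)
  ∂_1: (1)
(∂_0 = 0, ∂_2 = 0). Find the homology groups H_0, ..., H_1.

H_0 = Z,  H_1 = 0.

H_0: b_0 = 2 − 0 − 1 = 1; torsion from ∂_1 factors > 1: none. So H_0 = Z.
H_1: b_1 = 1 − 1 − 0 = 0; torsion from ∂_2 factors > 1: none. So H_1 = 0.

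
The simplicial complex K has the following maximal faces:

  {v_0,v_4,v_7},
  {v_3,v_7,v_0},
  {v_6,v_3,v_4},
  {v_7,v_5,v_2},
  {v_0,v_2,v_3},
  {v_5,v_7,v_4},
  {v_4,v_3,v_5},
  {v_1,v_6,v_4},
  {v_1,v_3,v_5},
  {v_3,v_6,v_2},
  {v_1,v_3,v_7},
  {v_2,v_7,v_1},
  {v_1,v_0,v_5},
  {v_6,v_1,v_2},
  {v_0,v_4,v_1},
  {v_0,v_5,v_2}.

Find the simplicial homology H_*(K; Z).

Order the vertices as v_0 < v_1 < v_2 < v_3 < v_4 < v_5 < v_6 < v_7. Listing each simplex with vertices in this order, K has dimension 2 with simplices:

  0-simplices (8): [v_0], [v_1], [v_2], [v_3], [v_4], [v_5], [v_6], [v_7]
  1-simplices (24): (24 of them)
  2-simplices (16): (16 of them)

giving chain groups C_0 ≅ Z^8, C_1 ≅ Z^24, C_2 ≅ Z^16.

The boundary map ∂_1: C_1 → C_0 is given by ∂[p,q] = [q] − [p]. For instance
  ∂[v_0,v_2] = [v_2] − [v_0].
As a 8×24 matrix over Z this has rank 7, with invariant factors (1,1,1,1,1,1,1).

Boundary ∂_2: C_2 → C_1 maps a triangle to the signed sum of its edges. For instance
  ∂[v_2,v_5,v_7] = [v_5,v_7] − [v_2,v_7] + [v_2,v_5],
  ∂[v_0,v_2,v_5] = [v_2,v_5] − [v_0,v_5] + [v_0,v_2].
The 24×16 boundary matrix has rank 15 and Smith normal form diag(1,1,1,1,1,1,1,1,1,1,1,1,1,1,1).

From H_k ≅ ker(∂_k) / im(∂_{k+1}) we obtain:

  H_0: rank C_0 − rank ∂_1 = 8 − 7 = 1, and the invariant factors of ∂_1 are all 1, so H_0 = Z.
  H_1: rank ker ∂_1 − rank ∂_2 = (24 − 7) − 15 = 2, and the invariant factors of ∂_2 are all 1, so H_1 = Z^2.
  H_2: rank ker ∂_2 − rank ∂_3 = (16 − 15) − 0 = 1, and there is no ∂_3, so H_2 = Z.

As a check, the Euler characteristic is 8 − 24 + 16 = 0, which agrees with 1 − 2 + 1 = 0.

H_0 = Z,  H_1 = Z^2,  H_2 = Z.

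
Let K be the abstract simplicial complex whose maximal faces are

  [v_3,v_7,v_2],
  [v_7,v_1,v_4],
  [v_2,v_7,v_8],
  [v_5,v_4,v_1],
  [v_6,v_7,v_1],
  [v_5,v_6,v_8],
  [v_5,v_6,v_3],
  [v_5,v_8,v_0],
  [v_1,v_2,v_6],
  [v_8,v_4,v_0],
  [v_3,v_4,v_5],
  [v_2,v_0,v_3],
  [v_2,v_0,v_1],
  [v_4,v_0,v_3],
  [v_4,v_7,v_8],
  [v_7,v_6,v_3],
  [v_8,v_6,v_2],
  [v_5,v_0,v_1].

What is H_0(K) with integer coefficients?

H_0 ≅ Z.

Take the total order v_0 < v_1 < v_2 < v_3 < v_4 < v_5 < v_6 < v_7 < v_8 on the vertex set. Then K (dimension 2) consists of the simplices:

  0-simplices (9): [v_0], [v_1], [v_2], [v_3], [v_4], [v_5], [v_6], [v_7], [v_8]
  1-simplices (27): (27 of them)
  2-simplices (18): (18 of them)

so the chain groups are C_0 ≅ Z^9, C_1 ≅ Z^27, C_2 ≅ Z^18.

The boundary map ∂_1: C_1 → C_0 maps an edge to its endpoints' difference, ∂[p,q] = q − p. For instance
  ∂[v_0,v_3] = [v_3] − [v_0].
The resulting 9×27 matrix has rank 8, and its Smith normal form has invariant factors (1,1,1,1,1,1,1,1).

∂_2: C_2 → C_1 maps a triangle to the signed sum of its edges. For instance
  ∂[v_3,v_6,v_7] = [v_6,v_7] − [v_3,v_7] + [v_3,v_6],
  ∂[v_1,v_2,v_6] = [v_2,v_6] − [v_1,v_6] + [v_1,v_2].
This gives a 27×18 integer matrix of rank 18; reducing to Smith normal form yields diagonal entries (1,1,1,1,1,1,1,1,1,1,1,1,1,1,1,1,1,2).

From H_k ≅ ker(∂_k) / im(∂_{k+1}) we obtain:

  H_0: rank C_0 − rank ∂_1 = 9 − 8 = 1, and the invariant factors of ∂_1 are all 1, so H_0 = Z.

(K is a triangulation of the Klein bottle.)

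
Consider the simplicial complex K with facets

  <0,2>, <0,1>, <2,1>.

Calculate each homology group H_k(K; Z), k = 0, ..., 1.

H_0 = Z,  H_1 = Z.

We work with the vertex ordering 0 < 1 < 2. The simplices of K, each written with vertices in increasing order, are:

  0-simplices (3): [0], [1], [2]
  1-simplices (3): [0,1], [0,2], [1,2]

so the chain groups are C_0 ≅ Z^3, C_1 ≅ Z^3.

∂_1: C_1 → C_0 maps an edge to its endpoints' difference, ∂[p,q] = q − p.
As a 3×3 matrix over Z this has rank 2, with invariant factors (1,1).

From H_k ≅ ker(∂_k) / im(∂_{k+1}) we obtain:

  H_0: rank C_0 − rank ∂_1 = 3 − 2 = 1, and the invariant factors of ∂_1 are all 1, so H_0 ≅ Z.
  H_1: rank ker ∂_1 − rank ∂_2 = (3 − 2) − 0 = 1, and there is no ∂_2, so H_1 ≅ Z.

(K is a triangulation of the circle S^1.)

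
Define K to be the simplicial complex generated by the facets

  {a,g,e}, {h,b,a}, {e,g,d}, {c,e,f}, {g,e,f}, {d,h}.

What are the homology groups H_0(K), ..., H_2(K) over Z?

Order the vertices as a < b < c < d < e < f < g < h. Listing each simplex with vertices in this order, K has dimension 2 with simplices:

  0-simplices (8): a, b, c, d, e, f, g, h
  1-simplices (13): ab, ae, ag, ah, bh, ce, cf, de, dg, dh, ef, eg, fg
  2-simplices (5): abh, aeg, cef, deg, efg

so the chain groups are C_0 ≅ Z^8, C_1 ≅ Z^13, C_2 ≅ Z^5.

Boundary ∂_1: C_1 → C_0 maps an edge to its endpoints' difference, ∂[p,q] = q − p. For instance
  ∂de = e − d.
This gives a 8×13 integer matrix of rank 7; reducing to Smith normal form yields diagonal entries (1,1,1,1,1,1,1).

Boundary ∂_2: C_2 → C_1 maps a triangle to the signed sum of its edges. For instance
  ∂aeg = eg − ag + ae,
  ∂deg = eg − dg + de.
This gives a 13×5 integer matrix of rank 5; reducing to Smith normal form yields diagonal entries (1,1,1,1,1).

From H_k ≅ ker(∂_k) / im(∂_{k+1}) we obtain:

  H_0: rank C_0 − rank ∂_1 = 8 − 7 = 1, and the invariant factors of ∂_1 are all 1, so H_0 = Z.
  H_1: rank ker ∂_1 − rank ∂_2 = (13 − 7) − 5 = 1, and the invariant factors of ∂_2 are all 1, so H_1 = Z.
  H_2: rank ker ∂_2 − rank ∂_3 = (5 − 5) − 0 = 0, and there is no ∂_3, so H_2 = 0.

As a check, the Euler characteristic is 8 − 13 + 5 = 0, which agrees with 1 − 1 + 0 = 0.

H_0 = Z,  H_1 = Z,  H_2 = 0.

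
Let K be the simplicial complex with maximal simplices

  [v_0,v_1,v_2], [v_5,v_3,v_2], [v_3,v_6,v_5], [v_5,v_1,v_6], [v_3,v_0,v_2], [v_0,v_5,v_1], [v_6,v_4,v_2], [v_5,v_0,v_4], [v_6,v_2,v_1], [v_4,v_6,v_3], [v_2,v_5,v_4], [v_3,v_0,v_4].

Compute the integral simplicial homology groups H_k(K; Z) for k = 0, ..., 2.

We work with the vertex ordering v_0 < v_1 < v_2 < v_3 < v_4 < v_5 < v_6. The simplices of K, each written with vertices in increasing order, are:

  0-simplices (7): [v_0], [v_1], [v_2], [v_3], [v_4], [v_5], [v_6]
  1-simplices (18): (18 of them)
  2-simplices (12): (12 of them)

Hence C_0 ≅ Z^7, C_1 ≅ Z^18, C_2 ≅ Z^12.

∂_1: C_1 → C_0 is given by ∂[p,q] = [q] − [p]. For instance
  ∂[v_5,v_6] = [v_6] − [v_5].
This gives a 7×18 integer matrix of rank 6; reducing to Smith normal form yields diagonal entries (1,1,1,1,1,1).

Boundary ∂_2: C_2 → C_1 maps a triangle to the signed sum of its edges. For instance
  ∂[v_0,v_2,v_3] = [v_2,v_3] − [v_0,v_3] + [v_0,v_2],
  ∂[v_2,v_4,v_5] = [v_4,v_5] − [v_2,v_5] + [v_2,v_4].
As a 18×12 matrix over Z this has rank 12, with invariant factors (1,1,1,1,1,1,1,1,1,1,1,2).

From H_k ≅ ker(∂_k) / im(∂_{k+1}) we obtain:

  H_0: rank C_0 − rank ∂_1 = 7 − 6 = 1, and the invariant factors of ∂_1 are all 1, so H_0 = Z.
  H_1: rank ker ∂_1 − rank ∂_2 = (18 − 6) − 12 = 0, and ∂_2 has invariant factor 2 > 1, so H_1 = Z/2.
  H_2: rank ker ∂_2 − rank ∂_3 = (12 − 12) − 0 = 0, and there is no ∂_3, so H_2 = 0.

As a check, the Euler characteristic is 7 − 18 + 12 = 1, which agrees with 1 − 0 + 0 = 1.
(K is a triangulation of the real projective plane RP^2.)

H_0 = Z,  H_1 = Z/2,  H_2 = 0.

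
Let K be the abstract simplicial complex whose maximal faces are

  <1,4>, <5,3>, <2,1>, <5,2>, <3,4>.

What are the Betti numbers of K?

K has 5 vertices, 5 edges.
rank ∂_0 = 0, rank ∂_1 = 4 ⇒ b_0 = 5 − 0 − 4 = 1; all invariant factors of ∂_1 are 1 so no torsion. So H_0 = Z.
rank ∂_1 = 4, rank ∂_2 = 0 ⇒ b_1 = 5 − 4 − 0 = 1. So H_1 = Z.

b_0 = 1, b_1 = 1.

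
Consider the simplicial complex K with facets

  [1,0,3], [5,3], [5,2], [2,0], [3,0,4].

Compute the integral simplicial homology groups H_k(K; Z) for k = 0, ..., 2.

H_0 = Z,  H_1 = Z,  H_2 = 0.

We work with the vertex ordering 0 < 1 < 2 < 3 < 4 < 5. The simplices of K, each written with vertices in increasing order, are:

  0-simplices (6): [0], [1], [2], [3], [4], [5]
  1-simplices (8): [0,1], [0,2], [0,3], [0,4], [1,3], [2,5], [3,4], [3,5]
  2-simplices (2): [0,1,3], [0,3,4]

giving chain groups C_0 ≅ Z^6, C_1 ≅ Z^8, C_2 ≅ Z^2.

Boundary ∂_1: C_1 → C_0 maps an edge to its endpoints' difference, ∂[p,q] = q − p. For instance
  ∂[2,5] = [5] − [2].
As a 6×8 matrix over Z this has rank 5, with invariant factors (1,1,1,1,1).

Boundary ∂_2: C_2 → C_1 maps a triangle to the signed sum of its edges. For instance
  ∂[0,3,4] = [3,4] − [0,4] + [0,3],
  ∂[0,1,3] = [1,3] − [0,3] + [0,1].
The resulting 8×2 matrix has rank 2, and its Smith normal form has invariant factors (1,1).

Computing H_k = (kernel of ∂_k) / (image of ∂_{k+1}):

  H_0: rank C_0 − rank ∂_1 = 6 − 5 = 1, and the invariant factors of ∂_1 are all 1, so H_0 ≅ Z.
  H_1: rank ker ∂_1 − rank ∂_2 = (8 − 5) − 2 = 1, and the invariant factors of ∂_2 are all 1, so H_1 ≅ Z.
  H_2: rank ker ∂_2 − rank ∂_3 = (2 − 2) − 0 = 0, and there is no ∂_3, so H_2 ≅ 0.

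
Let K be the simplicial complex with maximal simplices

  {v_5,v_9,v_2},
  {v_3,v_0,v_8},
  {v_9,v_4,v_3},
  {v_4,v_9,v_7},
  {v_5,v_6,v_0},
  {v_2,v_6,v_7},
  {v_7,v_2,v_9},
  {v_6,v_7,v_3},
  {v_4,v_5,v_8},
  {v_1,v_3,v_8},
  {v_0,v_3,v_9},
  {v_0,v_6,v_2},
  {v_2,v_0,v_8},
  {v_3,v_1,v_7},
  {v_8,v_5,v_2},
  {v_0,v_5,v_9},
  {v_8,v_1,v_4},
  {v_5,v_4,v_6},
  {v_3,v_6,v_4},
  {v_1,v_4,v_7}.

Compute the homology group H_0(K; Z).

H_0 = Z.

Fix the vertex order v_0 < v_1 < v_2 < v_3 < v_4 < v_5 < v_6 < v_7 < v_8 < v_9 and write every simplex with vertices in increasing order. Then dim K = 2 and the simplices of K are:

  0-simplices (10): [v_0], [v_1], [v_2], [v_3], [v_4], [v_5], [v_6], [v_7], [v_8], [v_9]
  1-simplices (30): (30 of them)
  2-simplices (20): (20 of them)

so the chain groups are C_0 ≅ Z^10, C_1 ≅ Z^30, C_2 ≅ Z^20.

∂_1: C_1 → C_0 is given by ∂[p,q] = [q] − [p].
The resulting 10×30 matrix has rank 9, and its Smith normal form has invariant factors (1,1,1,1,1,1,1,1,1).

Boundary ∂_2: C_2 → C_1 sends each 2-simplex [p,q,r] to [q,r] − [p,r] + [p,q]. For instance
  ∂[v_3,v_6,v_7] = [v_6,v_7] − [v_3,v_7] + [v_3,v_6],
  ∂[v_0,v_3,v_9] = [v_3,v_9] − [v_0,v_9] + [v_0,v_3].
The 30×20 boundary matrix has rank 20 and Smith normal form diag(1,1,1,1,1,1,1,1,1,1,1,1,1,1,1,1,1,1,1,2).

From H_k ≅ ker(∂_k) / im(∂_{k+1}) we obtain:

  H_0: rank C_0 − rank ∂_1 = 10 − 9 = 1, and the invariant factors of ∂_1 are all 1, so H_0 = Z.

(K is a triangulation of the Klein bottle.)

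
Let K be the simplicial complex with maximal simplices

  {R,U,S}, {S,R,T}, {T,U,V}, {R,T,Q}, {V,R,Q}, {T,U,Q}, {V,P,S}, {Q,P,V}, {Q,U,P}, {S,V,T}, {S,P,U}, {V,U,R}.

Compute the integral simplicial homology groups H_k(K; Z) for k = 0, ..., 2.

We work with the vertex ordering P < Q < R < S < T < U < V. The simplices of K, each written with vertices in increasing order, are:

  0-simplices (7): P, Q, R, S, T, U, V
  1-simplices (18): PQ, PS, PU, PV, QR, QT, QU, QV, RS, RT, RU, RV, ST, SU, SV, TU, TV, UV
  2-simplices (12): PQU, PQV, PSU, PSV, QRT, QRV, QTU, RST, RSU, RUV, STV, TUV

so the chain groups are C_0 ≅ Z^7, C_1 ≅ Z^18, C_2 ≅ Z^12.

Boundary ∂_1: C_1 → C_0 sends each edge [p,q] (with p < q) to q − p.
As a 7×18 matrix over Z this has rank 6, with invariant factors (1,1,1,1,1,1).

The boundary map ∂_2: C_2 → C_1 maps a triangle to the signed sum of its edges. For instance
  ∂STV = TV − SV + ST,
  ∂RUV = UV − RV + RU.
The resulting 18×12 matrix has rank 12, and its Smith normal form has invariant factors (1,1,1,1,1,1,1,1,1,1,1,2).

Now H_k = ker ∂_k / im ∂_{k+1}, so:

  H_0: rank C_0 − rank ∂_1 = 7 − 6 = 1, and the invariant factors of ∂_1 are all 1, so H_0 = Z.
  H_1: rank ker ∂_1 − rank ∂_2 = (18 − 6) − 12 = 0, and ∂_2 has invariant factor 2 > 1, so H_1 = Z/2.
  H_2: rank ker ∂_2 − rank ∂_3 = (12 − 12) − 0 = 0, and there is no ∂_3, so H_2 = 0.

(K is a triangulation of the real projective plane RP^2.)

H_0 = Z,  H_1 = Z/2,  H_2 = 0.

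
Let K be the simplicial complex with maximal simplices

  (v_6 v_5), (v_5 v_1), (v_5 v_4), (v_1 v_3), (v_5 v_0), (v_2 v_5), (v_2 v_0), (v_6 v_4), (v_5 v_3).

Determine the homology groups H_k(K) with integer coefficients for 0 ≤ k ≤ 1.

H_0 ≅ Z,  H_1 ≅ Z^3.

Order the vertices as v_0 < v_1 < v_2 < v_3 < v_4 < v_5 < v_6. Listing each simplex with vertices in this order, K has dimension 1 with simplices:

  0-simplices (7): [v_0], [v_1], [v_2], [v_3], [v_4], [v_5], [v_6]
  1-simplices (9): [v_0,v_2], [v_0,v_5], [v_1,v_3], [v_1,v_5], [v_2,v_5], [v_3,v_5], [v_4,v_5], [v_4,v_6], [v_5,v_6]

Hence C_0 ≅ Z^7, C_1 ≅ Z^9.

The boundary map ∂_1: C_1 → C_0 is given by ∂[p,q] = [q] − [p].
The resulting 7×9 matrix has rank 6, and its Smith normal form has invariant factors (1,1,1,1,1,1).

From H_k ≅ ker(∂_k) / im(∂_{k+1}) we obtain:

  H_0: rank C_0 − rank ∂_1 = 7 − 6 = 1, and the invariant factors of ∂_1 are all 1, so H_0 ≅ Z.
  H_1: rank ker ∂_1 − rank ∂_2 = (9 − 6) − 0 = 3, and there is no ∂_2, so H_1 ≅ Z^3.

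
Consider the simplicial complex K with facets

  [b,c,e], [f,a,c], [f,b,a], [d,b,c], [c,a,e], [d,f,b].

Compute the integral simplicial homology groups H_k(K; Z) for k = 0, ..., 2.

Fix the vertex order a < b < c < d < e < f and write every simplex with vertices in increasing order. Then dim K = 2 and the simplices of K are:

  0-simplices (6): a, b, c, d, e, f
  1-simplices (12): ab, ac, ae, af, bc, bd, be, bf, cd, ce, cf, df
  2-simplices (6): abf, ace, acf, bcd, bce, bdf

so the chain groups are C_0 ≅ Z^6, C_1 ≅ Z^12, C_2 ≅ Z^6.

Boundary ∂_1: C_1 → C_0 maps an edge to its endpoints' difference, ∂[p,q] = q − p. For instance
  ∂ae = e − a.
The resulting 6×12 matrix has rank 5, and its Smith normal form has invariant factors (1,1,1,1,1).

The boundary map ∂_2: C_2 → C_1 acts by ∂[p,q,r] = [q,r] − [p,r] + [p,q]. For instance
  ∂ace = ce − ae + ac,
  ∂bdf = df − bf + bd.
The resulting 12×6 matrix has rank 6, and its Smith normal form has invariant factors (1,1,1,1,1,1).

Reading off H_k = ker ∂_k / im ∂_{k+1}:

  H_0: rank C_0 − rank ∂_1 = 6 − 5 = 1, and the invariant factors of ∂_1 are all 1, so H_0 = Z.
  H_1: rank ker ∂_1 − rank ∂_2 = (12 − 5) − 6 = 1, and the invariant factors of ∂_2 are all 1, so H_1 = Z.
  H_2: rank ker ∂_2 − rank ∂_3 = (6 − 6) − 0 = 0, and there is no ∂_3, so H_2 = 0.

As a check, the Euler characteristic is 6 − 12 + 6 = 0, which agrees with 1 − 1 + 0 = 0.
(K is a triangulation of the cylinder S^1 x I.)

H_0 = Z,  H_1 = Z,  H_2 = 0.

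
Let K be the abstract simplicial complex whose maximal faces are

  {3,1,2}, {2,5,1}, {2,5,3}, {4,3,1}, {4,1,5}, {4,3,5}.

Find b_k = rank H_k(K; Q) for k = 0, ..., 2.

Fix the vertex order 1 < 2 < 3 < 4 < 5 and write every simplex with vertices in increasing order. Then dim K = 2 and the simplices of K are:

  0-simplices (5): [1], [2], [3], [4], [5]
  1-simplices (9): [1,2], [1,3], [1,4], [1,5], [2,3], [2,5], [3,4], [3,5], [4,5]
  2-simplices (6): [1,2,3], [1,2,5], [1,3,4], [1,4,5], [2,3,5], [3,4,5]

Hence C_0 ≅ Z^5, C_1 ≅ Z^9, C_2 ≅ Z^6.

The boundary map ∂_1: C_1 → C_0 sends each edge [p,q] (with p < q) to q − p. For instance
  ∂[1,3] = [3] − [1].
This gives a 5×9 integer matrix of rank 4; reducing to Smith normal form yields diagonal entries (1,1,1,1).

The boundary map ∂_2: C_2 → C_1 maps a triangle to the signed sum of its edges. For instance
  ∂[1,2,5] = [2,5] − [1,5] + [1,2],
  ∂[1,4,5] = [4,5] − [1,5] + [1,4].
The 9×6 boundary matrix has rank 5 and Smith normal form diag(1,1,1,1,1).

Now H_k = ker ∂_k / im ∂_{k+1}, so:

  H_0: rank C_0 − rank ∂_1 = 5 − 4 = 1, and the invariant factors of ∂_1 are all 1, so H_0 = Z.
  H_1: rank ker ∂_1 − rank ∂_2 = (9 − 4) − 5 = 0, and the invariant factors of ∂_2 are all 1, so H_1 = 0.
  H_2: rank ker ∂_2 − rank ∂_3 = (6 − 5) − 0 = 1, and there is no ∂_3, so H_2 = Z.

Hence the Betti numbers are b_0 = 1, b_1 = 0, b_2 = 1.

b_0 = 1, b_1 = 0, b_2 = 1.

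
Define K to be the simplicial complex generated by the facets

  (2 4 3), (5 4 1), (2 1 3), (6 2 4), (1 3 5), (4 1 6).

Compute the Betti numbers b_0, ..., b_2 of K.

b_0 = 1, b_1 = 1, b_2 = 0.

Take the total order 1 < 2 < 3 < 4 < 5 < 6 on the vertex set. Then K (dimension 2) consists of the simplices:

  0-simplices (6): [1], [2], [3], [4], [5], [6]
  1-simplices (12): [1,2], [1,3], [1,4], [1,5], [1,6], [2,3], [2,4], [2,6], [3,4], [3,5], [4,5], [4,6]
  2-simplices (6): [1,2,3], [1,3,5], [1,4,5], [1,4,6], [2,3,4], [2,4,6]

Hence C_0 ≅ Z^6, C_1 ≅ Z^12, C_2 ≅ Z^6.

∂_1: C_1 → C_0 sends each edge [p,q] (with p < q) to q − p. For instance
  ∂[4,5] = [5] − [4].
The resulting 6×12 matrix has rank 5, and its Smith normal form has invariant factors (1,1,1,1,1).

The boundary map ∂_2: C_2 → C_1 acts by ∂[p,q,r] = [q,r] − [p,r] + [p,q]. For instance
  ∂[1,4,6] = [4,6] − [1,6] + [1,4],
  ∂[1,4,5] = [4,5] − [1,5] + [1,4].
The 12×6 boundary matrix has rank 6 and Smith normal form diag(1,1,1,1,1,1).

From H_k ≅ ker(∂_k) / im(∂_{k+1}) we obtain:

  H_0: rank C_0 − rank ∂_1 = 6 − 5 = 1, and the invariant factors of ∂_1 are all 1, so H_0 ≅ Z.
  H_1: rank ker ∂_1 − rank ∂_2 = (12 − 5) − 6 = 1, and the invariant factors of ∂_2 are all 1, so H_1 ≅ Z.
  H_2: rank ker ∂_2 − rank ∂_3 = (6 − 6) − 0 = 0, and there is no ∂_3, so H_2 ≅ 0.

As a check, the Euler characteristic is 6 − 12 + 6 = 0, which agrees with 1 − 1 + 0 = 0.
(K is a triangulation of the cylinder S^1 x I.)

Hence the Betti numbers are b_0 = 1, b_1 = 1, b_2 = 0.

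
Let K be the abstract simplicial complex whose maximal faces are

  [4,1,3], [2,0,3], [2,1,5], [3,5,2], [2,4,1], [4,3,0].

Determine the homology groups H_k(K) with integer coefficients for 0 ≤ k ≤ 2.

H_0 ≅ Z,  H_1 ≅ Z,  H_2 = 0.

We work with the vertex ordering 0 < 1 < 2 < 3 < 4 < 5. The simplices of K, each written with vertices in increasing order, are:

  0-simplices (6): [0], [1], [2], [3], [4], [5]
  1-simplices (12): [0,2], [0,3], [0,4], [1,2], [1,3], [1,4], [1,5], [2,3], [2,4], [2,5], [3,4], [3,5]
  2-simplices (6): [0,2,3], [0,3,4], [1,2,4], [1,2,5], [1,3,4], [2,3,5]

so the chain groups are C_0 ≅ Z^6, C_1 ≅ Z^12, C_2 ≅ Z^6.

∂_1: C_1 → C_0 is given by ∂[p,q] = [q] − [p]. For instance
  ∂[0,4] = [4] − [0].
This gives a 6×12 integer matrix of rank 5; reducing to Smith normal form yields diagonal entries (1,1,1,1,1).

Boundary ∂_2: C_2 → C_1 acts by ∂[p,q,r] = [q,r] − [p,r] + [p,q]. For instance
  ∂[1,2,5] = [2,5] − [1,5] + [1,2],
  ∂[0,3,4] = [3,4] − [0,4] + [0,3].
The resulting 12×6 matrix has rank 6, and its Smith normal form has invariant factors (1,1,1,1,1,1).

Reading off H_k = ker ∂_k / im ∂_{k+1}:

  H_0: rank C_0 − rank ∂_1 = 6 − 5 = 1, and the invariant factors of ∂_1 are all 1, so H_0 ≅ Z.
  H_1: rank ker ∂_1 − rank ∂_2 = (12 − 5) − 6 = 1, and the invariant factors of ∂_2 are all 1, so H_1 ≅ Z.
  H_2: rank ker ∂_2 − rank ∂_3 = (6 − 6) − 0 = 0, and there is no ∂_3, so H_2 ≅ 0.

As a check, the Euler characteristic is 6 − 12 + 6 = 0, which agrees with 1 − 1 + 0 = 0.
(K is a triangulation of the cylinder S^1 x I.)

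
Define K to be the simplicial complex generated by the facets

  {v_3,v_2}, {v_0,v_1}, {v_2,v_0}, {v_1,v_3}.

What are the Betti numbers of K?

Order the vertices as v_0 < v_1 < v_2 < v_3. Listing each simplex with vertices in this order, K has dimension 1 with simplices:

  0-simplices (4): [v_0], [v_1], [v_2], [v_3]
  1-simplices (4): [v_0,v_1], [v_0,v_2], [v_1,v_3], [v_2,v_3]

giving chain groups C_0 ≅ Z^4, C_1 ≅ Z^4.

Boundary ∂_1: C_1 → C_0 is given by ∂[p,q] = [q] − [p]. For instance
  ∂[v_0,v_1] = [v_1] − [v_0].
This gives a 4×4 integer matrix of rank 3; reducing to Smith normal form yields diagonal entries (1,1,1).

From H_k ≅ ker(∂_k) / im(∂_{k+1}) we obtain:

  H_0: rank C_0 − rank ∂_1 = 4 − 3 = 1, and the invariant factors of ∂_1 are all 1, so H_0 = Z.
  H_1: rank ker ∂_1 − rank ∂_2 = (4 − 3) − 0 = 1, and there is no ∂_2, so H_1 = Z.

As a check, the Euler characteristic is 4 − 4 = 0, which agrees with 1 − 1 = 0.

Hence the Betti numbers are b_0 = 1, b_1 = 1.

b_0 = 1, b_1 = 1.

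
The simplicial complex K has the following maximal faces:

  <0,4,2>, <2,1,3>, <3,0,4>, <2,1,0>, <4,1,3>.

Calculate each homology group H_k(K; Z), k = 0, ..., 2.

H_0 ≅ Z,  H_1 ≅ Z,  H_2 = 0.

Take the total order 0 < 1 < 2 < 3 < 4 on the vertex set. Then K (dimension 2) consists of the simplices:

  0-simplices (5): [0], [1], [2], [3], [4]
  1-simplices (10): [0,1], [0,2], [0,3], [0,4], [1,2], [1,3], [1,4], [2,3], [2,4], [3,4]
  2-simplices (5): [0,1,2], [0,2,4], [0,3,4], [1,2,3], [1,3,4]

giving chain groups C_0 ≅ Z^5, C_1 ≅ Z^10, C_2 ≅ Z^5.

The boundary map ∂_1: C_1 → C_0 maps an edge to its endpoints' difference, ∂[p,q] = q − p.
The 5×10 boundary matrix has rank 4 and Smith normal form diag(1,1,1,1).

The boundary map ∂_2: C_2 → C_1 acts by ∂[p,q,r] = [q,r] − [p,r] + [p,q]. For instance
  ∂[0,3,4] = [3,4] − [0,4] + [0,3],
  ∂[1,2,3] = [2,3] − [1,3] + [1,2].
The 10×5 boundary matrix has rank 5 and Smith normal form diag(1,1,1,1,1).

Now H_k = ker ∂_k / im ∂_{k+1}, so:

  H_0: rank C_0 − rank ∂_1 = 5 − 4 = 1, and the invariant factors of ∂_1 are all 1, so H_0 ≅ Z.
  H_1: rank ker ∂_1 − rank ∂_2 = (10 − 4) − 5 = 1, and the invariant factors of ∂_2 are all 1, so H_1 ≅ Z.
  H_2: rank ker ∂_2 − rank ∂_3 = (5 − 5) − 0 = 0, and there is no ∂_3, so H_2 ≅ 0.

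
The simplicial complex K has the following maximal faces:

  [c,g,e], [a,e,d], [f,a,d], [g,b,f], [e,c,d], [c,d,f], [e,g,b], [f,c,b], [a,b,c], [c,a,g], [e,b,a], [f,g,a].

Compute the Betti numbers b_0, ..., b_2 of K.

We work with the vertex ordering a < b < c < d < e < f < g. The simplices of K, each written with vertices in increasing order, are:

  0-simplices (7): a, b, c, d, e, f, g
  1-simplices (18): ab, ac, ad, ae, af, ag, bc, be, bf, bg, cd, ce, cf, cg, de, df, eg, fg
  2-simplices (12): abc, abe, acg, ade, adf, afg, bcf, beg, bfg, cde, cdf, ceg

so the chain groups are C_0 ≅ Z^7, C_1 ≅ Z^18, C_2 ≅ Z^12.

∂_1: C_1 → C_0 sends each edge [p,q] (with p < q) to q − p. For instance
  ∂cd = d − c.
The 7×18 boundary matrix has rank 6 and Smith normal form diag(1,1,1,1,1,1).

The boundary map ∂_2: C_2 → C_1 sends each 2-simplex [p,q,r] to [q,r] − [p,r] + [p,q]. For instance
  ∂cdf = df − cf + cd,
  ∂acg = cg − ag + ac.
The resulting 18×12 matrix has rank 12, and its Smith normal form has invariant factors (1,1,1,1,1,1,1,1,1,1,1,2).

Reading off H_k = ker ∂_k / im ∂_{k+1}:

  H_0: rank C_0 − rank ∂_1 = 7 − 6 = 1, and the invariant factors of ∂_1 are all 1, so H_0 ≅ Z.
  H_1: rank ker ∂_1 − rank ∂_2 = (18 − 6) − 12 = 0, and ∂_2 has invariant factor 2 > 1, so H_1 ≅ Z/2Z.
  H_2: rank ker ∂_2 − rank ∂_3 = (12 − 12) − 0 = 0, and there is no ∂_3, so H_2 ≅ 0.

As a check, the Euler characteristic is 7 − 18 + 12 = 1, which agrees with 1 − 0 + 0 = 1.
(K is a triangulation of the real projective plane RP^2.)

Hence the Betti numbers are b_0 = 1, b_1 = 0, b_2 = 0.

b_0 = 1, b_1 = 0, b_2 = 0.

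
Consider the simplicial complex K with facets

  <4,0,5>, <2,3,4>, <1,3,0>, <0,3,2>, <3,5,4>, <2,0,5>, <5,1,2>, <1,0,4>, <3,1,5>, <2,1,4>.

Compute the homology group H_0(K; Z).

H_0 ≅ Z.

Order the vertices as 0 < 1 < 2 < 3 < 4 < 5. Listing each simplex with vertices in this order, K has dimension 2 with simplices:

  0-simplices (6): [0], [1], [2], [3], [4], [5]
  1-simplices (15): [0,1], [0,2], [0,3], [0,4], [0,5], [1,2], [1,3], [1,4], [1,5], [2,3], [2,4], [2,5], [3,4], [3,5], [4,5]
  2-simplices (10): [0,1,3], [0,1,4], [0,2,3], [0,2,5], [0,4,5], [1,2,4], [1,2,5], [1,3,5], [2,3,4], [3,4,5]

so the chain groups are C_0 ≅ Z^6, C_1 ≅ Z^15, C_2 ≅ Z^10.

Boundary ∂_1: C_1 → C_0 sends each edge [p,q] (with p < q) to q − p. For instance
  ∂[1,5] = [5] − [1].
This gives a 6×15 integer matrix of rank 5; reducing to Smith normal form yields diagonal entries (1,1,1,1,1).

∂_2: C_2 → C_1 sends each 2-simplex [p,q,r] to [q,r] − [p,r] + [p,q]. For instance
  ∂[0,4,5] = [4,5] − [0,5] + [0,4],
  ∂[0,2,5] = [2,5] − [0,5] + [0,2].
As a 15×10 matrix over Z this has rank 10, with invariant factors (1,1,1,1,1,1,1,1,1,2).

Reading off H_k = ker ∂_k / im ∂_{k+1}:

  H_0: rank C_0 − rank ∂_1 = 6 − 5 = 1, and the invariant factors of ∂_1 are all 1, so H_0 = Z.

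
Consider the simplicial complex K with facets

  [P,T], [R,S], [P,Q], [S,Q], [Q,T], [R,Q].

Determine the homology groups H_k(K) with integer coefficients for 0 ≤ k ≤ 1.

Order the vertices as P < Q < R < S < T. Listing each simplex with vertices in this order, K has dimension 1 with simplices:

  0-simplices (5): P, Q, R, S, T
  1-simplices (6): PQ, PT, QR, QS, QT, RS

Hence C_0 ≅ Z^5, C_1 ≅ Z^6.

Boundary ∂_1: C_1 → C_0 is given by ∂[p,q] = [q] − [p]. For instance
  ∂QS = S − Q.
The 5×6 boundary matrix has rank 4 and Smith normal form diag(1,1,1,1).

Now H_k = ker ∂_k / im ∂_{k+1}, so:

  H_0: rank C_0 − rank ∂_1 = 5 − 4 = 1, and the invariant factors of ∂_1 are all 1, so H_0 = Z.
  H_1: rank ker ∂_1 − rank ∂_2 = (6 − 4) − 0 = 2, and there is no ∂_2, so H_1 = Z^2.

As a check, the Euler characteristic is 5 − 6 = -1, which agrees with 1 − 2 = -1.

H_0 ≅ Z,  H_1 ≅ Z^2.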